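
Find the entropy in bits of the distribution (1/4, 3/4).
0.8113 bits

Shannon entropy is H(X) = -Σ p(x) log p(x).

For P = (1/4, 3/4):
H = -1/4 × log_2(1/4) -3/4 × log_2(3/4)
H = 0.8113 bits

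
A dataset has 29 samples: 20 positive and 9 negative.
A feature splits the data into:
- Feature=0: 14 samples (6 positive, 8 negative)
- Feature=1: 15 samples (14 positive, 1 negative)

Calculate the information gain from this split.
0.2352 bits

Information Gain = H(Y) - H(Y|Feature)

Before split:
P(positive) = 20/29 = 0.6897
H(Y) = 0.8936 bits

After split:
Feature=0: H = 0.9852 bits (weight = 14/29)
Feature=1: H = 0.3534 bits (weight = 15/29)
H(Y|Feature) = (14/29)×0.9852 + (15/29)×0.3534 = 0.6584 bits

Information Gain = 0.8936 - 0.6584 = 0.2352 bits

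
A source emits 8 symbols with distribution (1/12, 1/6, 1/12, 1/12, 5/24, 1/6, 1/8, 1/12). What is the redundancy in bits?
0.0969 bits

Redundancy measures how far a source is from maximum entropy:
R = H_max - H(X)

Maximum entropy for 8 symbols: H_max = log_2(8) = 3.0000 bits
Actual entropy: H(X) = 2.9031 bits
Redundancy: R = 3.0000 - 2.9031 = 0.0969 bits

This redundancy represents potential for compression: the source could be compressed by 0.0969 bits per symbol.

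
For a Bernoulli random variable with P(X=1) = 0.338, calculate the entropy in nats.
0.6397 nats

The binary entropy function is:
H(p) = -p log(p) - (1-p) log(1-p)

H(0.338) = -0.338 × log_e(0.338) - 0.662 × log_e(0.662)
H(0.338) = 0.6397 nats

Note: Binary entropy is maximized at p=0.5 (H=1 bit) and minimized at p=0 or p=1 (H=0).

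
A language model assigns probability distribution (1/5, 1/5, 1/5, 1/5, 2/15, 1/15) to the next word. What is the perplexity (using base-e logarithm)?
5.6788

Perplexity is e^H (or exp(H) for natural log).

First, H = -Σ p log p = 1.7367 nats
Perplexity = e^1.7367 = 5.6788

Interpretation: The model's uncertainty is equivalent to choosing uniformly among 5.7 options.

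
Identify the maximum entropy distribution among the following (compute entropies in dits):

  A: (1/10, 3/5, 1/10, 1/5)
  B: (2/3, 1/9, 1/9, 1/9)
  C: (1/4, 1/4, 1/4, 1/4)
C

For a discrete distribution over n outcomes, entropy is maximized by the uniform distribution.

Computing entropies:
H(A) = 0.4729 dits
H(B) = 0.4355 dits
H(C) = 0.6021 dits

The uniform distribution (where all probabilities equal 1/4) achieves the maximum entropy of log_10(4) = 0.6021 dits.

Distribution C has the highest entropy.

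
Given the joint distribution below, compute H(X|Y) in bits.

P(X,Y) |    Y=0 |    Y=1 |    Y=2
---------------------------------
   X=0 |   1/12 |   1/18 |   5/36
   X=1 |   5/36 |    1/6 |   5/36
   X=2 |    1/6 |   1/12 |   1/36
1.4459 bits

Using the chain rule: H(X|Y) = H(X,Y) - H(Y)

First, compute H(X,Y) = 3.0211 bits

Marginal P(Y) = (7/18, 11/36, 11/36)
H(Y) = 1.5752 bits

H(X|Y) = H(X,Y) - H(Y) = 3.0211 - 1.5752 = 1.4459 bits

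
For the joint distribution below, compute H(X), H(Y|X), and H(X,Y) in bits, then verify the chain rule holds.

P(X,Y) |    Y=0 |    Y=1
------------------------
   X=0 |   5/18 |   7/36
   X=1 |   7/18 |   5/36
H(X,Y) = 1.8982, H(X) = 0.9978, H(Y|X) = 0.9004 (all in bits)

Chain rule: H(X,Y) = H(X) + H(Y|X)

Left side — joint entropy directly:
H(X,Y) = -Σ p(x,y) log p(x,y) = 1.8982 bits

Right side — compute H(Y|X) from the conditional distributions:
P(X) = (17/36, 19/36), so H(X) = 0.9978 bits
H(Y|X) = Σ_x P(X=x) · H(Y|X=x):
  P(Y|X=0) = (10/17, 7/17), H(Y|X=0) = 0.9774, weight P(X=0) = 17/36
  P(Y|X=1) = (14/19, 5/19), H(Y|X=1) = 0.8315, weight P(X=1) = 19/36
H(Y|X) = 0.9004 bits

H(X) + H(Y|X) = 0.9978 + 0.9004 = 1.8982 bits

Both sides equal 1.8982 bits. ✓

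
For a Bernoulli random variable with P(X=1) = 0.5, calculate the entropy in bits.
1.0000 bits

The binary entropy function is:
H(p) = -p log(p) - (1-p) log(1-p)

H(0.5) = -0.5 × log_2(0.5) - 0.5 × log_2(0.5)
H(0.5) = 1.0000 bits

Note: Binary entropy is maximized at p=0.5 (H=1 bit) and minimized at p=0 or p=1 (H=0).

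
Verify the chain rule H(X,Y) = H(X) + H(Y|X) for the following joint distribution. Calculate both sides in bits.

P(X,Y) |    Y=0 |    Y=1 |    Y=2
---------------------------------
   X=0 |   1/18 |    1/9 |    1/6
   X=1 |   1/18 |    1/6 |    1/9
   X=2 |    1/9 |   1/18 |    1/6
H(X,Y) = 3.0441, H(X) = 1.5850, H(Y|X) = 1.4591 (all in bits)

Chain rule: H(X,Y) = H(X) + H(Y|X)

Left side — joint entropy directly:
H(X,Y) = -Σ p(x,y) log p(x,y) = 3.0441 bits

Right side — compute H(Y|X) from the conditional distributions:
P(X) = (1/3, 1/3, 1/3), so H(X) = 1.5850 bits
H(Y|X) = Σ_x P(X=x) · H(Y|X=x):
  P(Y|X=0) = (1/6, 1/3, 1/2), H(Y|X=0) = 1.4591, weight P(X=0) = 1/3
  P(Y|X=1) = (1/6, 1/2, 1/3), H(Y|X=1) = 1.4591, weight P(X=1) = 1/3
  P(Y|X=2) = (1/3, 1/6, 1/2), H(Y|X=2) = 1.4591, weight P(X=2) = 1/3
H(Y|X) = 1.4591 bits

H(X) + H(Y|X) = 1.5850 + 1.4591 = 3.0441 bits

Both sides equal 3.0441 bits. ✓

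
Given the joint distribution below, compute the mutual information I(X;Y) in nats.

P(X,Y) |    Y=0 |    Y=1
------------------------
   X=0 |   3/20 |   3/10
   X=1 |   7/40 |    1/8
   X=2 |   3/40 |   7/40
0.0301 nats

Mutual information: I(X;Y) = H(X) + H(Y) - H(X,Y)

Marginals:
P(X) = (9/20, 3/10, 1/4), H(X) = 1.0671 nats
P(Y) = (2/5, 3/5), H(Y) = 0.6730 nats

Joint entropy: H(X,Y) = 1.7100 nats

I(X;Y) = 1.0671 + 0.6730 - 1.7100 = 0.0301 nats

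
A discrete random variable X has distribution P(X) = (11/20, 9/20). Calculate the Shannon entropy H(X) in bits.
0.9928 bits

Shannon entropy is H(X) = -Σ p(x) log p(x).

For P = (11/20, 9/20):
H = -11/20 × log_2(11/20) -9/20 × log_2(9/20)
H = 0.9928 bits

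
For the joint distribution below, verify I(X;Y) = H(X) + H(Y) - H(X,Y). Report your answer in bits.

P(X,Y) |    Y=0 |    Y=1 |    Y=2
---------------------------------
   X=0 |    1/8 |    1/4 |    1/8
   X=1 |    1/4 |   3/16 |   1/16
I(X;Y) = 0.0524 bits

Mutual information has multiple equivalent forms:
- I(X;Y) = H(X) - H(X|Y)
- I(X;Y) = H(Y) - H(Y|X)
- I(X;Y) = H(X) + H(Y) - H(X,Y)

Computing all quantities:
H(X) = 1.0000, H(Y) = 1.5052, H(X,Y) = 2.4528
H(X|Y) = 0.9476, H(Y|X) = 1.4528

Verification:
H(X) - H(X|Y) = 1.0000 - 0.9476 = 0.0524
H(Y) - H(Y|X) = 1.5052 - 1.4528 = 0.0524
H(X) + H(Y) - H(X,Y) = 1.0000 + 1.5052 - 2.4528 = 0.0524

All forms give I(X;Y) = 0.0524 bits. ✓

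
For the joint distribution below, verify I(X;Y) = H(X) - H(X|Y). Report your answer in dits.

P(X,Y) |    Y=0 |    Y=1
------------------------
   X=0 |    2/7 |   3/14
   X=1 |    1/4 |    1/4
I(X;Y) = 0.0011 dits

Mutual information has multiple equivalent forms:
- I(X;Y) = H(X) - H(X|Y)
- I(X;Y) = H(Y) - H(Y|X)
- I(X;Y) = H(X) + H(Y) - H(X,Y)

Computing all quantities:
H(X) = 0.3010, H(Y) = 0.2999, H(X,Y) = 0.5998
H(X|Y) = 0.2999, H(Y|X) = 0.2988

Verification:
H(X) - H(X|Y) = 0.3010 - 0.2999 = 0.0011
H(Y) - H(Y|X) = 0.2999 - 0.2988 = 0.0011
H(X) + H(Y) - H(X,Y) = 0.3010 + 0.2999 - 0.5998 = 0.0011

All forms give I(X;Y) = 0.0011 dits. ✓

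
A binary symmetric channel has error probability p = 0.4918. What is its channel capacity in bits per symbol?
0.0002 bits

For a binary symmetric channel (BSC) with error probability p:
Capacity C = 1 - H(p) bits per symbol

where H(p) = -p log₂(p) - (1-p) log₂(1-p) is the binary entropy function.

H(0.4918) = 0.9998 bits
C = 1 - 0.9998 = 0.0002 bits per symbol

This means we can reliably transmit up to 0.0002 bits of information per channel use.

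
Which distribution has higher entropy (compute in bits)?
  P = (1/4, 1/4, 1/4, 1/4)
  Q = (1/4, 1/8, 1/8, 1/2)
P

Computing entropies in bits:
H(P) = 2.0000
H(Q) = 1.7500

Distribution P has higher entropy.

Intuition: The distribution closer to uniform (more spread out) has higher entropy.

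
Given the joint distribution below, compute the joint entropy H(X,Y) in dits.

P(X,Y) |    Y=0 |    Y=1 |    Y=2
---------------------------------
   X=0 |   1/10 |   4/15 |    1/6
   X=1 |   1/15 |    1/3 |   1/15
0.6986 dits

Joint entropy is H(X,Y) = -Σ_{x,y} p(x,y) log p(x,y).

Summing over all non-zero entries:
H(X,Y) = -[1/10·log_10(1/10) + 4/15·log_10(4/15) + 1/6·log_10(1/6) + 1/15·log_10(1/15) + 1/3·log_10(1/3) + 1/15·log_10(1/15)]
H(X,Y) = 0.6986 dits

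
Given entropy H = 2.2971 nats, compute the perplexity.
9.9453

Perplexity is e^H (or exp(H) for natural log).

H = 2.2971 nats
Perplexity = e^2.2971 = 9.9453

Interpretation: The model's uncertainty is equivalent to choosing uniformly among 9.9 options.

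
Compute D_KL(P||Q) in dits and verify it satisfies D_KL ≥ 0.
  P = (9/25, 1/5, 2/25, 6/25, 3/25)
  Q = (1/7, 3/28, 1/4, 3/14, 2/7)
0.1257 dits

KL divergence satisfies the Gibbs inequality: D_KL(P||Q) ≥ 0 for all distributions P, Q.

D_KL(P||Q) = Σ p(x) log(p(x)/q(x))
Term by term:
  x=0: 9/25 × log_10[(9/25)/(1/7)] = 0.1445
  x=1: 1/5 × log_10[(1/5)/(3/28)] = 0.0542
  x=2: 2/25 × log_10[(2/25)/(1/4)] = -0.0396
  x=3: 6/25 × log_10[(6/25)/(3/14)] = 0.0118
  x=4: 3/25 × log_10[(3/25)/(2/7)] = -0.0452
D_KL(P||Q) = 0.1257 dits

D_KL(P||Q) = 0.1257 ≥ 0 ✓

This non-negativity is a fundamental property: relative entropy cannot be negative because it measures how different Q is from P.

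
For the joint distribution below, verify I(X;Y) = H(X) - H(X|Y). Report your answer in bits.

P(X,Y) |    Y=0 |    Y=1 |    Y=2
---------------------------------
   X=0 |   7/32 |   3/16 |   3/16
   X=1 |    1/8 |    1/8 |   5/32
I(X;Y) = 0.0043 bits

Mutual information has multiple equivalent forms:
- I(X;Y) = H(X) - H(X|Y)
- I(X;Y) = H(Y) - H(Y|X)
- I(X;Y) = H(X) + H(Y) - H(X,Y)

Computing all quantities:
H(X) = 0.9745, H(Y) = 1.5835, H(X,Y) = 2.5537
H(X|Y) = 0.9702, H(Y|X) = 1.5792

Verification:
H(X) - H(X|Y) = 0.9745 - 0.9702 = 0.0043
H(Y) - H(Y|X) = 1.5835 - 1.5792 = 0.0043
H(X) + H(Y) - H(X,Y) = 0.9745 + 1.5835 - 2.5537 = 0.0043

All forms give I(X;Y) = 0.0043 bits. ✓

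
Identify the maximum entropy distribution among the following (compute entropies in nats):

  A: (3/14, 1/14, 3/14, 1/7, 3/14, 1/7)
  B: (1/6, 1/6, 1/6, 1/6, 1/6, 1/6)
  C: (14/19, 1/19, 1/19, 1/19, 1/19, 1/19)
B

For a discrete distribution over n outcomes, entropy is maximized by the uniform distribution.

Computing entropies:
H(A) = 1.7348 nats
H(B) = 1.7918 nats
H(C) = 0.9999 nats

The uniform distribution (where all probabilities equal 1/6) achieves the maximum entropy of log_e(6) = 1.7918 nats.

Distribution B has the highest entropy.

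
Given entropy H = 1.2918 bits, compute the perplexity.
2.4483

Perplexity is 2^H (or exp(H) for natural log).

H = 1.2918 bits
Perplexity = 2^1.2918 = 2.4483

Interpretation: The model's uncertainty is equivalent to choosing uniformly among 2.4 options.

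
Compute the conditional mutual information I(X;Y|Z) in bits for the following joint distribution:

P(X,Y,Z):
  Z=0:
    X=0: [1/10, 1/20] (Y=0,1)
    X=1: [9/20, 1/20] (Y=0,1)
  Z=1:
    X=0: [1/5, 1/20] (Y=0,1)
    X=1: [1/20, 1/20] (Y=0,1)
0.0520 bits

Conditional mutual information: I(X;Y|Z) = H(X|Z) + H(Y|Z) - H(X,Y|Z)

H(Z) = 0.9341
H(X,Z) = 1.7427 → H(X|Z) = 0.8087
H(Y,Z) = 1.6388 → H(Y|Z) = 0.7047
H(X,Y,Z) = 2.3955 → H(X,Y|Z) = 1.4614

I(X;Y|Z) = 0.8087 + 0.7047 - 1.4614 = 0.0520 bits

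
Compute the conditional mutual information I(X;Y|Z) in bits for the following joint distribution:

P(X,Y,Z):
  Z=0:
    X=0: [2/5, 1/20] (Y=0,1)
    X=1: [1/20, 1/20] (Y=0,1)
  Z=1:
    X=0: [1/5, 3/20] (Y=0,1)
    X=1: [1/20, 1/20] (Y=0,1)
0.0509 bits

Conditional mutual information: I(X;Y|Z) = H(X|Z) + H(Y|Z) - H(X,Y|Z)

H(Z) = 0.9928
H(X,Z) = 1.7129 → H(X|Z) = 0.7201
H(Y,Z) = 1.8150 → H(Y|Z) = 0.8222
H(X,Y,Z) = 2.4842 → H(X,Y|Z) = 1.4914

I(X;Y|Z) = 0.7201 + 0.8222 - 1.4914 = 0.0509 bits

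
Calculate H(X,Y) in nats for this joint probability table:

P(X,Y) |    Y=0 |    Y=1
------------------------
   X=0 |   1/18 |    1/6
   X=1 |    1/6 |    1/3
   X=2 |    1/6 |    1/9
1.6668 nats

Joint entropy is H(X,Y) = -Σ_{x,y} p(x,y) log p(x,y).

Summing over all non-zero entries:
H(X,Y) = -[1/18·log_e(1/18) + 1/6·log_e(1/6) + 1/6·log_e(1/6) + 1/3·log_e(1/3) + 1/6·log_e(1/6) + 1/9·log_e(1/9)]
H(X,Y) = 1.6668 nats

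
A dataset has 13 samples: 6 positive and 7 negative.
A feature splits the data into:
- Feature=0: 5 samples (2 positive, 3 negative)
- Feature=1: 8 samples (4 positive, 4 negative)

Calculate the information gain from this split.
0.0069 bits

Information Gain = H(Y) - H(Y|Feature)

Before split:
P(positive) = 6/13 = 0.4615
H(Y) = 0.9957 bits

After split:
Feature=0: H = 0.9710 bits (weight = 5/13)
Feature=1: H = 1.0000 bits (weight = 8/13)
H(Y|Feature) = (5/13)×0.9710 + (8/13)×1.0000 = 0.9888 bits

Information Gain = 0.9957 - 0.9888 = 0.0069 bits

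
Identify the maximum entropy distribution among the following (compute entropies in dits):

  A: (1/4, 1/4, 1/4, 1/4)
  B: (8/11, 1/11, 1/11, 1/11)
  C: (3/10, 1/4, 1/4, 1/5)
A

For a discrete distribution over n outcomes, entropy is maximized by the uniform distribution.

Computing entropies:
H(A) = 0.6021 dits
H(B) = 0.3846 dits
H(C) = 0.5977 dits

The uniform distribution (where all probabilities equal 1/4) achieves the maximum entropy of log_10(4) = 0.6021 dits.

Distribution A has the highest entropy.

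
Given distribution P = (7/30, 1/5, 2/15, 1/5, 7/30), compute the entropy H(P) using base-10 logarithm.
0.6912 dits

Shannon entropy is H(X) = -Σ p(x) log p(x).

For P = (7/30, 1/5, 2/15, 1/5, 7/30):
H = -7/30 × log_10(7/30) -1/5 × log_10(1/5) -2/15 × log_10(2/15) -1/5 × log_10(1/5) -7/30 × log_10(7/30)
H = 0.6912 dits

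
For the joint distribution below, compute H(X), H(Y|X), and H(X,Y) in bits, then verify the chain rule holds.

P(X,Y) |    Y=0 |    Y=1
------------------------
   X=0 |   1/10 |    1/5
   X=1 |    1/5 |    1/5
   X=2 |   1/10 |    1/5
H(X,Y) = 2.5219, H(X) = 1.5710, H(Y|X) = 0.9510 (all in bits)

Chain rule: H(X,Y) = H(X) + H(Y|X)

Left side — joint entropy directly:
H(X,Y) = -Σ p(x,y) log p(x,y) = 2.5219 bits

Right side — compute H(Y|X) from the conditional distributions:
P(X) = (3/10, 2/5, 3/10), so H(X) = 1.5710 bits
H(Y|X) = Σ_x P(X=x) · H(Y|X=x):
  P(Y|X=0) = (1/3, 2/3), H(Y|X=0) = 0.9183, weight P(X=0) = 3/10
  P(Y|X=1) = (1/2, 1/2), H(Y|X=1) = 1.0000, weight P(X=1) = 2/5
  P(Y|X=2) = (1/3, 2/3), H(Y|X=2) = 0.9183, weight P(X=2) = 3/10
H(Y|X) = 0.9510 bits

H(X) + H(Y|X) = 1.5710 + 0.9510 = 2.5219 bits

Both sides equal 2.5219 bits. ✓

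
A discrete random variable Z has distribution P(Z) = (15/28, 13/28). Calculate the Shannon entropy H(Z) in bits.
0.9963 bits

Shannon entropy is H(X) = -Σ p(x) log p(x).

For P = (15/28, 13/28):
H = -15/28 × log_2(15/28) -13/28 × log_2(13/28)
H = 0.9963 bits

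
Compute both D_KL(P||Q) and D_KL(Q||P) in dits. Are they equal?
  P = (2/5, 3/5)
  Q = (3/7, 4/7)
D_KL(P||Q) = 0.0007, D_KL(Q||P) = 0.0007

KL divergence is not symmetric: D_KL(P||Q) ≠ D_KL(Q||P) in general.

D_KL(P||Q) = 0.0007 dits
D_KL(Q||P) = 0.0007 dits

In this case they happen to be equal (to 4 decimal places).

This asymmetry is why KL divergence is not a true distance metric.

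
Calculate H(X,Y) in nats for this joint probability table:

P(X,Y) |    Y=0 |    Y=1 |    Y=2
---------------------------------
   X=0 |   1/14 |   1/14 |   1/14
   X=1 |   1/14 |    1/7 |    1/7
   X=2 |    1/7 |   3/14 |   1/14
2.1066 nats

Joint entropy is H(X,Y) = -Σ_{x,y} p(x,y) log p(x,y).

Summing over all non-zero entries:
H(X,Y) = -[1/14·log_e(1/14) + 1/14·log_e(1/14) + 1/14·log_e(1/14) + 1/14·log_e(1/14) + 1/7·log_e(1/7) + 1/7·log_e(1/7) + 1/7·log_e(1/7) + 3/14·log_e(3/14) + 1/14·log_e(1/14)]
H(X,Y) = 2.1066 nats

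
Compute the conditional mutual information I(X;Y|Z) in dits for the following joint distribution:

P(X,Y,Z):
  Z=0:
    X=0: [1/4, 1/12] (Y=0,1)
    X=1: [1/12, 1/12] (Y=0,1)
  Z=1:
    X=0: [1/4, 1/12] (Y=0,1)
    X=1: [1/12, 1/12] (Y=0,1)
0.0133 dits

Conditional mutual information: I(X;Y|Z) = H(X|Z) + H(Y|Z) - H(X,Y|Z)

H(Z) = 0.3010
H(X,Z) = 0.5775 → H(X|Z) = 0.2764
H(Y,Z) = 0.5775 → H(Y|Z) = 0.2764
H(X,Y,Z) = 0.8406 → H(X,Y|Z) = 0.5396

I(X;Y|Z) = 0.2764 + 0.2764 - 0.5396 = 0.0133 dits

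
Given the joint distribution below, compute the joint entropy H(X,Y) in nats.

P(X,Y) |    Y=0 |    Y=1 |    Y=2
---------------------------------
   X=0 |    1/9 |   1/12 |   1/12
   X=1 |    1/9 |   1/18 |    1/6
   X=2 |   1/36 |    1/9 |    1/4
2.0519 nats

Joint entropy is H(X,Y) = -Σ_{x,y} p(x,y) log p(x,y).

Summing over all non-zero entries:
H(X,Y) = -[1/9·log_e(1/9) + 1/12·log_e(1/12) + 1/12·log_e(1/12) + 1/9·log_e(1/9) + 1/18·log_e(1/18) + 1/6·log_e(1/6) + 1/36·log_e(1/36) + 1/9·log_e(1/9) + 1/4·log_e(1/4)]
H(X,Y) = 2.0519 nats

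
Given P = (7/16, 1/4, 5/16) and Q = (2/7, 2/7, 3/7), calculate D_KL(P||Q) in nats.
0.0543 nats

KL divergence: D_KL(P||Q) = Σ p(x) log(p(x)/q(x))

Computing term by term:
  x=0: 7/16 × log_e[(7/16)/(2/7)] = 7/16 × 0.4261 = 0.1864
  x=1: 1/4 × log_e[(1/4)/(2/7)] = 1/4 × -0.1335 = -0.0334
  x=2: 5/16 × log_e[(5/16)/(3/7)] = 5/16 × -0.3159 = -0.0987

D_KL(P||Q) = 0.0543 nats

Note: KL divergence is always non-negative and equals 0 iff P = Q.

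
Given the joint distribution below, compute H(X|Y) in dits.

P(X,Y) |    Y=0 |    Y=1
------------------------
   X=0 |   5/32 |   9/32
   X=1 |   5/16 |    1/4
0.2891 dits

Using the chain rule: H(X|Y) = H(X,Y) - H(Y)

First, compute H(X,Y) = 0.5893 dits

Marginal P(Y) = (15/32, 17/32)
H(Y) = 0.3002 dits

H(X|Y) = H(X,Y) - H(Y) = 0.5893 - 0.3002 = 0.2891 dits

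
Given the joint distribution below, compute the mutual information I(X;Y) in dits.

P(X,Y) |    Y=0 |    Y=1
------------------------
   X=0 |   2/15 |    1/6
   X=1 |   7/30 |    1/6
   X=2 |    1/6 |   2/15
0.0031 dits

Mutual information: I(X;Y) = H(X) + H(Y) - H(X,Y)

Marginals:
P(X) = (3/10, 2/5, 3/10), H(X) = 0.4729 dits
P(Y) = (8/15, 7/15), H(Y) = 0.3001 dits

Joint entropy: H(X,Y) = 0.7699 dits

I(X;Y) = 0.4729 + 0.3001 - 0.7699 = 0.0031 dits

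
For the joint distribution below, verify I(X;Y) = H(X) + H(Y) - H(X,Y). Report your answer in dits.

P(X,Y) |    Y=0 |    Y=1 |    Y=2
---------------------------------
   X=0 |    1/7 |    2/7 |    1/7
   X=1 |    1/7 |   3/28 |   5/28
I(X;Y) = 0.0147 dits

Mutual information has multiple equivalent forms:
- I(X;Y) = H(X) - H(X|Y)
- I(X;Y) = H(Y) - H(Y|X)
- I(X;Y) = H(X) + H(Y) - H(X,Y)

Computing all quantities:
H(X) = 0.2966, H(Y) = 0.4733, H(X,Y) = 0.7552
H(X|Y) = 0.2819, H(Y|X) = 0.4586

Verification:
H(X) - H(X|Y) = 0.2966 - 0.2819 = 0.0147
H(Y) - H(Y|X) = 0.4733 - 0.4586 = 0.0147
H(X) + H(Y) - H(X,Y) = 0.2966 + 0.4733 - 0.7552 = 0.0147

All forms give I(X;Y) = 0.0147 dits. ✓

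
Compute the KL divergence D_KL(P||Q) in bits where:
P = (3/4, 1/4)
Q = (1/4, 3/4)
0.7925 bits

KL divergence: D_KL(P||Q) = Σ p(x) log(p(x)/q(x))

Computing term by term:
  x=0: 3/4 × log_2[(3/4)/(1/4)] = 3/4 × 1.5850 = 1.1887
  x=1: 1/4 × log_2[(1/4)/(3/4)] = 1/4 × -1.5850 = -0.3962

D_KL(P||Q) = 0.7925 bits

Note: KL divergence is always non-negative and equals 0 iff P = Q.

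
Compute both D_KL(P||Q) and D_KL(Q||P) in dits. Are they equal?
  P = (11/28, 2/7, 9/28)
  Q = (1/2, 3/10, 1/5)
D_KL(P||Q) = 0.0190, D_KL(Q||P) = 0.0175

KL divergence is not symmetric: D_KL(P||Q) ≠ D_KL(Q||P) in general.

D_KL(P||Q) = 0.0190 dits
D_KL(Q||P) = 0.0175 dits

No, they are not equal!

This asymmetry is why KL divergence is not a true distance metric.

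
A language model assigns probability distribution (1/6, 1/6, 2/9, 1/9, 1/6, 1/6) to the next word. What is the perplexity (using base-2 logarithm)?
5.8878

Perplexity is 2^H (or exp(H) for natural log).

First, H = -Σ p log p = 2.5577 bits
Perplexity = 2^2.5577 = 5.8878

Interpretation: The model's uncertainty is equivalent to choosing uniformly among 5.9 options.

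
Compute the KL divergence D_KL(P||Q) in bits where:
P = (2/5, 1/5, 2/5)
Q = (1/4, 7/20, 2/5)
0.1098 bits

KL divergence: D_KL(P||Q) = Σ p(x) log(p(x)/q(x))

Computing term by term:
  x=0: 2/5 × log_2[(2/5)/(1/4)] = 2/5 × 0.6781 = 0.2712
  x=1: 1/5 × log_2[(1/5)/(7/20)] = 1/5 × -0.8074 = -0.1615
  x=2: 2/5 × log_2[(2/5)/(2/5)] = 2/5 × 0.0000 = 0.0000

D_KL(P||Q) = 0.1098 bits

Note: KL divergence is always non-negative and equals 0 iff P = Q.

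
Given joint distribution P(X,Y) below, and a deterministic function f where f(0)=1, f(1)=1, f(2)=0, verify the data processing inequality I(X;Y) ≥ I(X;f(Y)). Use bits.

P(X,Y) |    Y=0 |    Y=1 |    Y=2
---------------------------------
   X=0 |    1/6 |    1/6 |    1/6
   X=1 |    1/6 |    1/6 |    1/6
I(X;Y) = 0.0000, I(X;f(Y)) = 0.0000, inequality holds: 0.0000 ≥ 0.0000

Data Processing Inequality: For any Markov chain X → Y → Z, we have I(X;Y) ≥ I(X;Z).

Here Z = f(Y) is a deterministic function of Y, forming X → Y → Z.

Original I(X;Y) = 0.0000 bits

After applying f:
P(X,Z) where Z=f(Y):
- P(X,Z=0) = P(X,Y=2)
- P(X,Z=1) = P(X,Y=0) + P(X,Y=1)

I(X;Z) = I(X;f(Y)) = 0.0000 bits

Verification: 0.0000 ≥ 0.0000 ✓

Information cannot be created by processing; the function f can only lose information about X.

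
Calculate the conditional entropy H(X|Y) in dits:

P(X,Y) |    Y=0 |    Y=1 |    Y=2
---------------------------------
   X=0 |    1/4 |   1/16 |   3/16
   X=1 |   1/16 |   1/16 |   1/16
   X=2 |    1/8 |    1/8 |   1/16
0.4234 dits

Using the chain rule: H(X|Y) = H(X,Y) - H(Y)

First, compute H(X,Y) = 0.8889 dits

Marginal P(Y) = (7/16, 1/4, 5/16)
H(Y) = 0.4654 dits

H(X|Y) = H(X,Y) - H(Y) = 0.8889 - 0.4654 = 0.4234 dits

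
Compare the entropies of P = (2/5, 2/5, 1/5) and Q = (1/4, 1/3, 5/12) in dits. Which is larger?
Q

Computing entropies in dits:
H(P) = 0.4581
H(Q) = 0.4680

Distribution Q has higher entropy.

Intuition: The distribution closer to uniform (more spread out) has higher entropy.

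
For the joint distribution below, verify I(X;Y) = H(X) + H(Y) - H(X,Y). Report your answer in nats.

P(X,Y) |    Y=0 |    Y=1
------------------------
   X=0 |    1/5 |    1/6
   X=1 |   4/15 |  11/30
I(X;Y) = 0.0072 nats

Mutual information has multiple equivalent forms:
- I(X;Y) = H(X) - H(X|Y)
- I(X;Y) = H(Y) - H(Y|X)
- I(X;Y) = H(X) + H(Y) - H(X,Y)

Computing all quantities:
H(X) = 0.6572, H(Y) = 0.6909, H(X,Y) = 1.3409
H(X|Y) = 0.6499, H(Y|X) = 0.6837

Verification:
H(X) - H(X|Y) = 0.6572 - 0.6499 = 0.0072
H(Y) - H(Y|X) = 0.6909 - 0.6837 = 0.0072
H(X) + H(Y) - H(X,Y) = 0.6572 + 0.6909 - 1.3409 = 0.0072

All forms give I(X;Y) = 0.0072 nats. ✓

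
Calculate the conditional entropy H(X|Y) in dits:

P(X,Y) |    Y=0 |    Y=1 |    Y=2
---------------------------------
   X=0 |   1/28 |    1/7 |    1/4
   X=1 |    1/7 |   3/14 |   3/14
0.2824 dits

Using the chain rule: H(X|Y) = H(X,Y) - H(Y)

First, compute H(X,Y) = 0.7304 dits

Marginal P(Y) = (5/28, 5/14, 13/28)
H(Y) = 0.4480 dits

H(X|Y) = H(X,Y) - H(Y) = 0.7304 - 0.4480 = 0.2824 dits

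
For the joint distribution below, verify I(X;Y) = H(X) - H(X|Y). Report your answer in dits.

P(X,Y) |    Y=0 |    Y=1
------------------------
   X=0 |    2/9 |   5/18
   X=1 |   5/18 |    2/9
I(X;Y) = 0.0027 dits

Mutual information has multiple equivalent forms:
- I(X;Y) = H(X) - H(X|Y)
- I(X;Y) = H(Y) - H(Y|X)
- I(X;Y) = H(X) + H(Y) - H(X,Y)

Computing all quantities:
H(X) = 0.3010, H(Y) = 0.3010, H(X,Y) = 0.5994
H(X|Y) = 0.2983, H(Y|X) = 0.2983

Verification:
H(X) - H(X|Y) = 0.3010 - 0.2983 = 0.0027
H(Y) - H(Y|X) = 0.3010 - 0.2983 = 0.0027
H(X) + H(Y) - H(X,Y) = 0.3010 + 0.3010 - 0.5994 = 0.0027

All forms give I(X;Y) = 0.0027 dits. ✓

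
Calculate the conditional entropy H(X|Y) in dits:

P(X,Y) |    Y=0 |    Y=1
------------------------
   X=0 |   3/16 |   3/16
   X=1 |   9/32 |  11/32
0.2868 dits

Using the chain rule: H(X|Y) = H(X,Y) - H(Y)

First, compute H(X,Y) = 0.5870 dits

Marginal P(Y) = (15/32, 17/32)
H(Y) = 0.3002 dits

H(X|Y) = H(X,Y) - H(Y) = 0.5870 - 0.3002 = 0.2868 dits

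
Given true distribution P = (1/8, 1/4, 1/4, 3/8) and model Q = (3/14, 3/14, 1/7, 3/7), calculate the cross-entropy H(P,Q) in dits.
0.6001 dits

Cross-entropy: H(P,Q) = -Σ p(x) log q(x)

Alternatively: H(P,Q) = H(P) + D_KL(P||Q)
H(P) = 0.5737 dits
D_KL(P||Q) = 0.0265 dits

H(P,Q) = 0.5737 + 0.0265 = 0.6001 dits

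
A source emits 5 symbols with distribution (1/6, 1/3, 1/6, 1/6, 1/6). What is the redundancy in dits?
0.0212 dits

Redundancy measures how far a source is from maximum entropy:
R = H_max - H(X)

Maximum entropy for 5 symbols: H_max = log_10(5) = 0.6990 dits
Actual entropy: H(X) = 0.6778 dits
Redundancy: R = 0.6990 - 0.6778 = 0.0212 dits

This redundancy represents potential for compression: the source could be compressed by 0.0212 dits per symbol.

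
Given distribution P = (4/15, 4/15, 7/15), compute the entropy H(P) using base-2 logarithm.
1.5301 bits

Shannon entropy is H(X) = -Σ p(x) log p(x).

For P = (4/15, 4/15, 7/15):
H = -4/15 × log_2(4/15) -4/15 × log_2(4/15) -7/15 × log_2(7/15)
H = 1.5301 bits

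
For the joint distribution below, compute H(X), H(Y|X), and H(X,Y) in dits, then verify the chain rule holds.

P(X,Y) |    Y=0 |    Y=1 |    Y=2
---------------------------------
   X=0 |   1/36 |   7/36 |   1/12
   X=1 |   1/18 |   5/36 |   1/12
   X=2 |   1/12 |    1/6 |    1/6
H(X,Y) = 0.8995, H(X) = 0.4703, H(Y|X) = 0.4292 (all in dits)

Chain rule: H(X,Y) = H(X) + H(Y|X)

Left side — joint entropy directly:
H(X,Y) = -Σ p(x,y) log p(x,y) = 0.8995 dits

Right side — compute H(Y|X) from the conditional distributions:
P(X) = (11/36, 5/18, 5/12), so H(X) = 0.4703 dits
H(Y|X) = Σ_x P(X=x) · H(Y|X=x):
  P(Y|X=0) = (1/11, 7/11, 3/11), H(Y|X=0) = 0.3735, weight P(X=0) = 11/36
  P(Y|X=1) = (1/5, 1/2, 3/10), H(Y|X=1) = 0.4472, weight P(X=1) = 5/18
  P(Y|X=2) = (1/5, 2/5, 2/5), H(Y|X=2) = 0.4581, weight P(X=2) = 5/12
H(Y|X) = 0.4292 dits

H(X) + H(Y|X) = 0.4703 + 0.4292 = 0.8995 dits

Both sides equal 0.8995 dits. ✓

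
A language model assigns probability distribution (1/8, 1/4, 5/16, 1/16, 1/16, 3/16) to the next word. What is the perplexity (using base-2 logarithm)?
5.1061

Perplexity is 2^H (or exp(H) for natural log).

First, H = -Σ p log p = 2.3522 bits
Perplexity = 2^2.3522 = 5.1061

Interpretation: The model's uncertainty is equivalent to choosing uniformly among 5.1 options.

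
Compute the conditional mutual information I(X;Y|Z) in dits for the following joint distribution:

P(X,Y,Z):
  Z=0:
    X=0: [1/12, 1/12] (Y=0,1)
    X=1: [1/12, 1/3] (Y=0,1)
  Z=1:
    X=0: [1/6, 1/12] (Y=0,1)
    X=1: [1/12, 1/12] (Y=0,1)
0.0133 dits

Conditional mutual information: I(X;Y|Z) = H(X|Z) + H(Y|Z) - H(X,Y|Z)

H(Z) = 0.2950
H(X,Z) = 0.5683 → H(X|Z) = 0.2734
H(Y,Z) = 0.5683 → H(Y|Z) = 0.2734
H(X,Y,Z) = 0.8283 → H(X,Y|Z) = 0.5334

I(X;Y|Z) = 0.2734 + 0.2734 - 0.5334 = 0.0133 dits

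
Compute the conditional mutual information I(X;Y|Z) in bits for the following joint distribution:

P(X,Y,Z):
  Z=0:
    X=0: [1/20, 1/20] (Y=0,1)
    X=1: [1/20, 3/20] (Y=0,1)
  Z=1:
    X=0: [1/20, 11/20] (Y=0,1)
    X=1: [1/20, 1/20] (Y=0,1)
0.0791 bits

Conditional mutual information: I(X;Y|Z) = H(X|Z) + H(Y|Z) - H(X,Y|Z)

H(Z) = 0.8813
H(X,Z) = 1.5710 → H(X|Z) = 0.6897
H(Y,Z) = 1.5710 → H(Y|Z) = 0.6897
H(X,Y,Z) = 2.1815 → H(X,Y|Z) = 1.3002

I(X;Y|Z) = 0.6897 + 0.6897 - 1.3002 = 0.0791 bits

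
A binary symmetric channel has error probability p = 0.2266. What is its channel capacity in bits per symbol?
0.2280 bits

For a binary symmetric channel (BSC) with error probability p:
Capacity C = 1 - H(p) bits per symbol

where H(p) = -p log₂(p) - (1-p) log₂(1-p) is the binary entropy function.

H(0.2266) = 0.7720 bits
C = 1 - 0.7720 = 0.2280 bits per symbol

This means we can reliably transmit up to 0.2280 bits of information per channel use.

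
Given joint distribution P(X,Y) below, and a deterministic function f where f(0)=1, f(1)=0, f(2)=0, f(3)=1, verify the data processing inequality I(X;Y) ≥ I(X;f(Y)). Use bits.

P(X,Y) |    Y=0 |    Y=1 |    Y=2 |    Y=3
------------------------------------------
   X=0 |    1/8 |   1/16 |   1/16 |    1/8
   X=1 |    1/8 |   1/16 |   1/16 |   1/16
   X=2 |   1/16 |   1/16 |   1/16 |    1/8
I(X;Y) = 0.0339, I(X;f(Y)) = 0.0032, inequality holds: 0.0339 ≥ 0.0032

Data Processing Inequality: For any Markov chain X → Y → Z, we have I(X;Y) ≥ I(X;Z).

Here Z = f(Y) is a deterministic function of Y, forming X → Y → Z.

Original I(X;Y) = 0.0339 bits

After applying f:
P(X,Z) where Z=f(Y):
- P(X,Z=0) = P(X,Y=1) + P(X,Y=2)
- P(X,Z=1) = P(X,Y=0) + P(X,Y=3)

I(X;Z) = I(X;f(Y)) = 0.0032 bits

Verification: 0.0339 ≥ 0.0032 ✓

Information cannot be created by processing; the function f can only lose information about X.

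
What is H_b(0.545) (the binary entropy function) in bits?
0.9941 bits

The binary entropy function is:
H(p) = -p log(p) - (1-p) log(1-p)

H(0.545) = -0.545 × log_2(0.545) - 0.455 × log_2(0.455)
H(0.545) = 0.9941 bits

Note: Binary entropy is maximized at p=0.5 (H=1 bit) and minimized at p=0 or p=1 (H=0).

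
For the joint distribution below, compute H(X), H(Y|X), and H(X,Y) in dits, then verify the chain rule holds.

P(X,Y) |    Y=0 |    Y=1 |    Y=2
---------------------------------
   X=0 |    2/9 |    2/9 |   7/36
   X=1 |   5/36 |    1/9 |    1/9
H(X,Y) = 0.7597, H(X) = 0.2841, H(Y|X) = 0.4757 (all in dits)

Chain rule: H(X,Y) = H(X) + H(Y|X)

Left side — joint entropy directly:
H(X,Y) = -Σ p(x,y) log p(x,y) = 0.7597 dits

Right side — compute H(Y|X) from the conditional distributions:
P(X) = (23/36, 13/36), so H(X) = 0.2841 dits
H(Y|X) = Σ_x P(X=x) · H(Y|X=x):
  P(Y|X=0) = (8/23, 8/23, 7/23), H(Y|X=0) = 0.4763, weight P(X=0) = 23/36
  P(Y|X=1) = (5/13, 4/13, 4/13), H(Y|X=1) = 0.4746, weight P(X=1) = 13/36
H(Y|X) = 0.4757 dits

H(X) + H(Y|X) = 0.2841 + 0.4757 = 0.7597 dits

Both sides equal 0.7597 dits. ✓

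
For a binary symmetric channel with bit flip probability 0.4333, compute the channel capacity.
0.0129 bits

For a binary symmetric channel (BSC) with error probability p:
Capacity C = 1 - H(p) bits per symbol

where H(p) = -p log₂(p) - (1-p) log₂(1-p) is the binary entropy function.

H(0.4333) = 0.9871 bits
C = 1 - 0.9871 = 0.0129 bits per symbol

This means we can reliably transmit up to 0.0129 bits of information per channel use.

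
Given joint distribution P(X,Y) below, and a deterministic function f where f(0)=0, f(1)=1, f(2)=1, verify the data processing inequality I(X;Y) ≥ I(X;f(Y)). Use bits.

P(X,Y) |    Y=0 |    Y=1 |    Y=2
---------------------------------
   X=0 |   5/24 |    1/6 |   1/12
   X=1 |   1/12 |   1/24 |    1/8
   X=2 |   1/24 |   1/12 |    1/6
I(X;Y) = 0.1253, I(X;f(Y)) = 0.0606, inequality holds: 0.1253 ≥ 0.0606

Data Processing Inequality: For any Markov chain X → Y → Z, we have I(X;Y) ≥ I(X;Z).

Here Z = f(Y) is a deterministic function of Y, forming X → Y → Z.

Original I(X;Y) = 0.1253 bits

After applying f:
P(X,Z) where Z=f(Y):
- P(X,Z=0) = P(X,Y=0)
- P(X,Z=1) = P(X,Y=1) + P(X,Y=2)

I(X;Z) = I(X;f(Y)) = 0.0606 bits

Verification: 0.1253 ≥ 0.0606 ✓

Information cannot be created by processing; the function f can only lose information about X.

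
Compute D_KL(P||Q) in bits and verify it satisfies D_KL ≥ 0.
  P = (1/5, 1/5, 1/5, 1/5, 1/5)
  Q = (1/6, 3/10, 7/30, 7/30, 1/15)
0.1636 bits

KL divergence satisfies the Gibbs inequality: D_KL(P||Q) ≥ 0 for all distributions P, Q.

D_KL(P||Q) = Σ p(x) log(p(x)/q(x))
Term by term:
  x=0: 1/5 × log_2[(1/5)/(1/6)] = 0.0526
  x=1: 1/5 × log_2[(1/5)/(3/10)] = -0.1170
  x=2: 1/5 × log_2[(1/5)/(7/30)] = -0.0445
  x=3: 1/5 × log_2[(1/5)/(7/30)] = -0.0445
  x=4: 1/5 × log_2[(1/5)/(1/15)] = 0.3170
D_KL(P||Q) = 0.1636 bits

D_KL(P||Q) = 0.1636 ≥ 0 ✓

This non-negativity is a fundamental property: relative entropy cannot be negative because it measures how different Q is from P.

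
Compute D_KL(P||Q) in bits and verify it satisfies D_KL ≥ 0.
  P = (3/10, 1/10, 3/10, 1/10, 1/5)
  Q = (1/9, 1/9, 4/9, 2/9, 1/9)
0.2990 bits

KL divergence satisfies the Gibbs inequality: D_KL(P||Q) ≥ 0 for all distributions P, Q.

D_KL(P||Q) = Σ p(x) log(p(x)/q(x))
Term by term:
  x=0: 3/10 × log_2[(3/10)/(1/9)] = 0.4299
  x=1: 1/10 × log_2[(1/10)/(1/9)] = -0.0152
  x=2: 3/10 × log_2[(3/10)/(4/9)] = -0.1701
  x=3: 1/10 × log_2[(1/10)/(2/9)] = -0.1152
  x=4: 1/5 × log_2[(1/5)/(1/9)] = 0.1696
D_KL(P||Q) = 0.2990 bits

D_KL(P||Q) = 0.2990 ≥ 0 ✓

This non-negativity is a fundamental property: relative entropy cannot be negative because it measures how different Q is from P.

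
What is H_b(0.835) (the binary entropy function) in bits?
0.6461 bits

The binary entropy function is:
H(p) = -p log(p) - (1-p) log(1-p)

H(0.835) = -0.835 × log_2(0.835) - 0.165 × log_2(0.165)
H(0.835) = 0.6461 bits

Note: Binary entropy is maximized at p=0.5 (H=1 bit) and minimized at p=0 or p=1 (H=0).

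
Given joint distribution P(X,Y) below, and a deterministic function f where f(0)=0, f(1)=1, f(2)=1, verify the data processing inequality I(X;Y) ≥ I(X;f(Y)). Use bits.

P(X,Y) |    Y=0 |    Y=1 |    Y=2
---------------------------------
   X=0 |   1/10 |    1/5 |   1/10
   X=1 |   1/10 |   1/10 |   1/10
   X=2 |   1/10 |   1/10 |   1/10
I(X;Y) = 0.0200, I(X;f(Y)) = 0.0058, inequality holds: 0.0200 ≥ 0.0058

Data Processing Inequality: For any Markov chain X → Y → Z, we have I(X;Y) ≥ I(X;Z).

Here Z = f(Y) is a deterministic function of Y, forming X → Y → Z.

Original I(X;Y) = 0.0200 bits

After applying f:
P(X,Z) where Z=f(Y):
- P(X,Z=0) = P(X,Y=0)
- P(X,Z=1) = P(X,Y=1) + P(X,Y=2)

I(X;Z) = I(X;f(Y)) = 0.0058 bits

Verification: 0.0200 ≥ 0.0058 ✓

Information cannot be created by processing; the function f can only lose information about X.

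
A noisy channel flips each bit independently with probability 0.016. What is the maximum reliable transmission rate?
0.8816 bits

For a binary symmetric channel (BSC) with error probability p:
Capacity C = 1 - H(p) bits per symbol

where H(p) = -p log₂(p) - (1-p) log₂(1-p) is the binary entropy function.

H(0.016) = 0.1184 bits
C = 1 - 0.1184 = 0.8816 bits per symbol

This means we can reliably transmit up to 0.8816 bits of information per channel use.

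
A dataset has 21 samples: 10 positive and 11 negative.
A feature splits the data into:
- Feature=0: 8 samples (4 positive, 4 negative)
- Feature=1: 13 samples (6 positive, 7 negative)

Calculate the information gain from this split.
0.0010 bits

Information Gain = H(Y) - H(Y|Feature)

Before split:
P(positive) = 10/21 = 0.4762
H(Y) = 0.9984 bits

After split:
Feature=0: H = 1.0000 bits (weight = 8/21)
Feature=1: H = 0.9957 bits (weight = 13/21)
H(Y|Feature) = (8/21)×1.0000 + (13/21)×0.9957 = 0.9974 bits

Information Gain = 0.9984 - 0.9974 = 0.0010 bits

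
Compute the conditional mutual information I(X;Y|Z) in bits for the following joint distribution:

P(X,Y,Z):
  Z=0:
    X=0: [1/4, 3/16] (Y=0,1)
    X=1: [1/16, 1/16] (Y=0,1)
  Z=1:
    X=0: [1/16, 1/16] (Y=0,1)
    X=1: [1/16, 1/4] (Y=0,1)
0.0285 bits

Conditional mutual information: I(X;Y|Z) = H(X|Z) + H(Y|Z) - H(X,Y|Z)

H(Z) = 0.9887
H(X,Z) = 1.7962 → H(X|Z) = 0.8075
H(Y,Z) = 1.9238 → H(Y|Z) = 0.9351
H(X,Y,Z) = 2.7028 → H(X,Y|Z) = 1.7141

I(X;Y|Z) = 0.8075 + 0.9351 - 1.7141 = 0.0285 bits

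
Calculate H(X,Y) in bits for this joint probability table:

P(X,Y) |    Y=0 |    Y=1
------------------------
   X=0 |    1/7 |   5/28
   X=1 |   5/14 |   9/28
1.9017 bits

Joint entropy is H(X,Y) = -Σ_{x,y} p(x,y) log p(x,y).

Summing over all non-zero entries:
H(X,Y) = -[1/7·log_2(1/7) + 5/28·log_2(5/28) + 5/14·log_2(5/14) + 9/28·log_2(9/28)]
H(X,Y) = 1.9017 bits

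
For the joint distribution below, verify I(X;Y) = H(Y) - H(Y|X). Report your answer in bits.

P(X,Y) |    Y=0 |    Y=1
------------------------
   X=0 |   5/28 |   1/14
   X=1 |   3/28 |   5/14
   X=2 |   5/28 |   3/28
I(X;Y) = 0.1460 bits

Mutual information has multiple equivalent forms:
- I(X;Y) = H(X) - H(X|Y)
- I(X;Y) = H(Y) - H(Y|X)
- I(X;Y) = H(X) + H(Y) - H(X,Y)

Computing all quantities:
H(X) = 1.5303, H(Y) = 0.9963, H(X,Y) = 2.3806
H(X|Y) = 1.3843, H(Y|X) = 0.8503

Verification:
H(X) - H(X|Y) = 1.5303 - 1.3843 = 0.1460
H(Y) - H(Y|X) = 0.9963 - 0.8503 = 0.1460
H(X) + H(Y) - H(X,Y) = 1.5303 + 0.9963 - 2.3806 = 0.1460

All forms give I(X;Y) = 0.1460 bits. ✓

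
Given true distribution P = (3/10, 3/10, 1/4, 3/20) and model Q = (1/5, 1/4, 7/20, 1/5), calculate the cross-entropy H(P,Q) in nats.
1.4026 nats

Cross-entropy: H(P,Q) = -Σ p(x) log q(x)

Alternatively: H(P,Q) = H(P) + D_KL(P||Q)
H(P) = 1.3535 nats
D_KL(P||Q) = 0.0491 nats

H(P,Q) = 1.3535 + 0.0491 = 1.4026 nats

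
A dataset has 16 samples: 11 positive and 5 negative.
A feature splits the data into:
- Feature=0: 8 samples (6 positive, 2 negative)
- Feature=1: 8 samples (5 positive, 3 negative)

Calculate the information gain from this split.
0.0132 bits

Information Gain = H(Y) - H(Y|Feature)

Before split:
P(positive) = 11/16 = 0.6875
H(Y) = 0.8960 bits

After split:
Feature=0: H = 0.8113 bits (weight = 8/16)
Feature=1: H = 0.9544 bits (weight = 8/16)
H(Y|Feature) = (8/16)×0.8113 + (8/16)×0.9544 = 0.8829 bits

Information Gain = 0.8960 - 0.8829 = 0.0132 bits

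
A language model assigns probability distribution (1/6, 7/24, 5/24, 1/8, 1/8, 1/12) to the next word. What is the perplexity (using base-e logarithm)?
5.5386

Perplexity is e^H (or exp(H) for natural log).

First, H = -Σ p log p = 1.7117 nats
Perplexity = e^1.7117 = 5.5386

Interpretation: The model's uncertainty is equivalent to choosing uniformly among 5.5 options.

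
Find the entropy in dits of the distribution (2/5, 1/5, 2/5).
0.4581 dits

Shannon entropy is H(X) = -Σ p(x) log p(x).

For P = (2/5, 1/5, 2/5):
H = -2/5 × log_10(2/5) -1/5 × log_10(1/5) -2/5 × log_10(2/5)
H = 0.4581 dits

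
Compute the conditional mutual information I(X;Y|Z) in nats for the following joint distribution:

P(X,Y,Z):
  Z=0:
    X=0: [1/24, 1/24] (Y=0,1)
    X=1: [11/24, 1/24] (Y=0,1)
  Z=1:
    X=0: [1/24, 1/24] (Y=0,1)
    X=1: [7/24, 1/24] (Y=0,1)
0.0632 nats

Conditional mutual information: I(X;Y|Z) = H(X|Z) + H(Y|Z) - H(X,Y|Z)

H(Z) = 0.6792
H(X,Z) = 1.1269 → H(X|Z) = 0.4477
H(Y,Z) = 1.1269 → H(Y|Z) = 0.4477
H(X,Y,Z) = 1.5115 → H(X,Y|Z) = 0.8323

I(X;Y|Z) = 0.4477 + 0.4477 - 0.8323 = 0.0632 nats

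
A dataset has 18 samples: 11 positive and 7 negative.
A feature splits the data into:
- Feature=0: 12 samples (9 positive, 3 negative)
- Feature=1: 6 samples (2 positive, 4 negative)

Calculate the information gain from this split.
0.1171 bits

Information Gain = H(Y) - H(Y|Feature)

Before split:
P(positive) = 11/18 = 0.6111
H(Y) = 0.9641 bits

After split:
Feature=0: H = 0.8113 bits (weight = 12/18)
Feature=1: H = 0.9183 bits (weight = 6/18)
H(Y|Feature) = (12/18)×0.8113 + (6/18)×0.9183 = 0.8470 bits

Information Gain = 0.9641 - 0.8470 = 0.1171 bits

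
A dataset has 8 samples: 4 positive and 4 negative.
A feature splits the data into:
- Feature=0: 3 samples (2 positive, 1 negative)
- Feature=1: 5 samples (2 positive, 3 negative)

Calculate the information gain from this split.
0.0488 bits

Information Gain = H(Y) - H(Y|Feature)

Before split:
P(positive) = 4/8 = 0.5000
H(Y) = 1.0000 bits

After split:
Feature=0: H = 0.9183 bits (weight = 3/8)
Feature=1: H = 0.9710 bits (weight = 5/8)
H(Y|Feature) = (3/8)×0.9183 + (5/8)×0.9710 = 0.9512 bits

Information Gain = 1.0000 - 0.9512 = 0.0488 bits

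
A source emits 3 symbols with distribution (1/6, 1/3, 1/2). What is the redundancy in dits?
0.0379 dits

Redundancy measures how far a source is from maximum entropy:
R = H_max - H(X)

Maximum entropy for 3 symbols: H_max = log_10(3) = 0.4771 dits
Actual entropy: H(X) = 0.4392 dits
Redundancy: R = 0.4771 - 0.4392 = 0.0379 dits

This redundancy represents potential for compression: the source could be compressed by 0.0379 dits per symbol.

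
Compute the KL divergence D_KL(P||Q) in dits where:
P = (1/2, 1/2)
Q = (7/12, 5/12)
0.0061 dits

KL divergence: D_KL(P||Q) = Σ p(x) log(p(x)/q(x))

Computing term by term:
  x=0: 1/2 × log_10[(1/2)/(7/12)] = 1/2 × -0.0669 = -0.0335
  x=1: 1/2 × log_10[(1/2)/(5/12)] = 1/2 × 0.0792 = 0.0396

D_KL(P||Q) = 0.0061 dits

Note: KL divergence is always non-negative and equals 0 iff P = Q.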